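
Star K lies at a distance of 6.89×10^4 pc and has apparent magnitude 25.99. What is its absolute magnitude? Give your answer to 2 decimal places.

6.80

M = m − 5 log₁₀(d/10 pc) = 25.99 − 5 log₁₀(6.89×10^4/10)
  = 25.99 − 5 × 3.838 = 25.99 − 19.19 = 6.80.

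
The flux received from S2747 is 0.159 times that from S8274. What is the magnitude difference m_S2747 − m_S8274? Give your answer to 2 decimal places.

m_S2747 − m_S8274 = −2.5 log₁₀(F_S2747/F_S8274) = −2.5 log₁₀(0.159) = −2.5 × (-0.799) = 1.997.

2.00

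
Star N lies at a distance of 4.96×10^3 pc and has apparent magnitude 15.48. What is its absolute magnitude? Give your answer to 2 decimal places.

M = m − 5 log₁₀(d/10 pc) = 15.48 − 5 log₁₀(4.96×10^3/10)
  = 15.48 − 5 × 2.695 = 15.48 − 13.48 = 2.00.

2.00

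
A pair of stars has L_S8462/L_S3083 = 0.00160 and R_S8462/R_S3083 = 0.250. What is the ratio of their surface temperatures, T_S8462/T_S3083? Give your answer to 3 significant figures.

0.400

L ∝ R²T⁴ gives T ∝ (L/R²)^(1/4), so
T_S8462/T_S3083 = (0.00160 / 0.250²)^(1/4) = (0.02560)^(1/4) = 0.4000.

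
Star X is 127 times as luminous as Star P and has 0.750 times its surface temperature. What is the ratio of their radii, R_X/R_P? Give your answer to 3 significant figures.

L ∝ R²T⁴ gives R ∝ √L / T², so
R_X/R_P = √(127) / (0.750)² = 11.27 / 0.5625 = 20.03.

20.0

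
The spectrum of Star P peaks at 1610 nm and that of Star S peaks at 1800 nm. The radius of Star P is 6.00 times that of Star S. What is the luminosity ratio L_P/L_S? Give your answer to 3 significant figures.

56.2

Wien's law gives T ∝ 1/λ_max, so T_P/T_S = λ_S/λ_P = 1800/1610 = 1.118.
Then L ∝ R²T⁴ gives L_P/L_S = (6.00)² × (1.118)⁴ = 36.00 × 1.562 = 56.25.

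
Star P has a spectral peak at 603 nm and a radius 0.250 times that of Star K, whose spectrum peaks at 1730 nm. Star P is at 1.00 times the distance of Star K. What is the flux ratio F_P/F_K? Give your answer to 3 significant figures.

4.23

Wien's law: T_P/T_K = λ_K/λ_P = 1730/603 = 2.869.
L_P/L_K = (R_P/R_K)²(T_P/T_K)⁴ = (0.250)²(2.869)⁴ = 4.234.
F_P/F_K = (L_P/L_K)/(d_P/d_K)² = 4.234/(1.00)² = 4.234.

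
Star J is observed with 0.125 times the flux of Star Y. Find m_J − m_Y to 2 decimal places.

2.26

m_J − m_Y = −2.5 log₁₀(F_J/F_Y) = −2.5 log₁₀(0.125) = −2.5 × (-0.903) = 2.258.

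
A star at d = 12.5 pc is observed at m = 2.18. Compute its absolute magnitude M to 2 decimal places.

1.70

M = m − 5 log₁₀(d/10 pc) = 2.18 − 5 log₁₀(12.5/10)
  = 2.18 − 5 × 0.097 = 2.18 − 0.48 = 1.70.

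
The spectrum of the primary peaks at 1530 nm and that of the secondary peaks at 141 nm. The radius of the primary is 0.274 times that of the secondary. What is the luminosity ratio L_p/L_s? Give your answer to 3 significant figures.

Wien's law gives T ∝ 1/λ_max, so T_p/T_s = λ_s/λ_p = 141/1530 = 0.09216.
Then L ∝ R²T⁴ gives L_p/L_s = (0.274)² × (0.09216)⁴ = 0.07508 × 7.213×10^-5 = 5.415×10^-6.

5.42×10^-6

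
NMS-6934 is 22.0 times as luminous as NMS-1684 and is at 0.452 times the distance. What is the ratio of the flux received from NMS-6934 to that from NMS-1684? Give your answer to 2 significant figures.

1.1×10^2

F = L/(4πd²), so F_NMS-6934/F_NMS-1684 = (L_NMS-6934/L_NMS-1684) / (d_NMS-6934/d_NMS-1684)²
= 22.0 / (0.452)² = 22.0 / 0.2043 = 107.7.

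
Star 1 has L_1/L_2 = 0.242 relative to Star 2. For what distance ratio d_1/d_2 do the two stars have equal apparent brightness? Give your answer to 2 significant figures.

0.49

Equal flux requires L_1/d_1² = L_2/d_2², so d_1/d_2 = √(L_1/L_2)
= √(0.242) = 0.4919.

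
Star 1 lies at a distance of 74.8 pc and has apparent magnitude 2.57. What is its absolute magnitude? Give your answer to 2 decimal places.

M = m − 5 log₁₀(d/10 pc) = 2.57 − 5 log₁₀(74.8/10)
  = 2.57 − 5 × 0.874 = 2.57 − 4.37 = -1.80.

-1.80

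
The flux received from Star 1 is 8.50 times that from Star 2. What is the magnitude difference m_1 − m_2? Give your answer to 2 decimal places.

m_1 − m_2 = −2.5 log₁₀(F_1/F_2) = −2.5 log₁₀(8.50) = −2.5 × (0.929) = -2.324.

-2.32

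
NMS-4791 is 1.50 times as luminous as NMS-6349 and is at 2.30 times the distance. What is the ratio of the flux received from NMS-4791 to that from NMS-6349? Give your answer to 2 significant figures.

0.28

F = L/(4πd²), so F_NMS-4791/F_NMS-6349 = (L_NMS-4791/L_NMS-6349) / (d_NMS-4791/d_NMS-6349)²
= 1.50 / (2.30)² = 1.50 / 5.290 = 0.2836.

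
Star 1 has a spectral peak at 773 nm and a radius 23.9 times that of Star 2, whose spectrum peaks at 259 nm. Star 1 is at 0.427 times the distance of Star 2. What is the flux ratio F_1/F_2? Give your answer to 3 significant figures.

39.5

Wien's law: T_1/T_2 = λ_2/λ_1 = 259/773 = 0.3351.
L_1/L_2 = (R_1/R_2)²(T_1/T_2)⁴ = (23.9)²(0.3351)⁴ = 7.199.
F_1/F_2 = (L_1/L_2)/(d_1/d_2)² = 7.199/(0.427)² = 39.48.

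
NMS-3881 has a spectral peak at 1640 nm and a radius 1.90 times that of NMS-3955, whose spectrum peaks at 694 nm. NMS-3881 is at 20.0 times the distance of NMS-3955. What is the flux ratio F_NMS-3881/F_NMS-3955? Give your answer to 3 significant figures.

2.89×10^-4

Wien's law: T_NMS-3881/T_NMS-3955 = λ_NMS-3955/λ_NMS-3881 = 694/1640 = 0.4232.
L_NMS-3881/L_NMS-3955 = (R_NMS-3881/R_NMS-3955)²(T_NMS-3881/T_NMS-3955)⁴ = (1.90)²(0.4232)⁴ = 0.1158.
F_NMS-3881/F_NMS-3955 = (L_NMS-3881/L_NMS-3955)/(d_NMS-3881/d_NMS-3955)² = 0.1158/(20.0)² = 2.894×10^-4.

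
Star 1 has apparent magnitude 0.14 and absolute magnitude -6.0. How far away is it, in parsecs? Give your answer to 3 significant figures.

169 pc

m − M = 5 log₁₀(d/10 pc)
0.14 − (-6.0) = 6.14 = 5 log₁₀(d/10)
d = 10 × 10^(6.14/5) = 10 × 10^1.228 = 169.0 pc.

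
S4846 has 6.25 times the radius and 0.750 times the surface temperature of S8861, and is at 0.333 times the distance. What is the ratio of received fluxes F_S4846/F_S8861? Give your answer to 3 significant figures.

L_S4846/L_S8861 = (R_S4846/R_S8861)²(T_S4846/T_S8861)⁴ = (6.25)² × (0.750)⁴ = 12.36.
F_S4846/F_S8861 = (L_S4846/L_S8861)/(d_S4846/d_S8861)² = 12.36 / (0.333)² = 111.5.

111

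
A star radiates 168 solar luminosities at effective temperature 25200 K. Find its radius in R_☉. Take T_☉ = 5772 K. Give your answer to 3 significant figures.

R/R_☉ = √(L/L_☉) / (T/T_☉)² = √(168) / (4.366)²
       = 12.96 / 19.06 = 0.6800.

0.680 R_☉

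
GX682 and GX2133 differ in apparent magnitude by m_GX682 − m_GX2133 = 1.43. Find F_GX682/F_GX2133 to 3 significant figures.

F_GX682/F_GX2133 = 10^(−(m_GX682 − m_GX2133)/2.5) = 10^(-1.43/2.5) = 10^-0.572 = 0.2679.

0.268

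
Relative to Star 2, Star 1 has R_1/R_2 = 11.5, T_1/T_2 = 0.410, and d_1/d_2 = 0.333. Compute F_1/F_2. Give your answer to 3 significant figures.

33.7

L_1/L_2 = (R_1/R_2)²(T_1/T_2)⁴ = (11.5)² × (0.410)⁴ = 3.737.
F_1/F_2 = (L_1/L_2)/(d_1/d_2)² = 3.737 / (0.333)² = 33.70.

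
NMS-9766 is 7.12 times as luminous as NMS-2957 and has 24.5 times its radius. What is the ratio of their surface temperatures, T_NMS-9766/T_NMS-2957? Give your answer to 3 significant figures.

0.330

L ∝ R²T⁴ gives T ∝ (L/R²)^(1/4), so
T_NMS-9766/T_NMS-2957 = (7.12 / 24.5²)^(1/4) = (0.01186)^(1/4) = 0.3300.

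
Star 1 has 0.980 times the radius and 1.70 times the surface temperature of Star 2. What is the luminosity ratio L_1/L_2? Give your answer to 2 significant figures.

8.0

From the Stefan–Boltzmann law, L ∝ R²T⁴, so
L_1/L_2 = (R_1/R_2)² (T_1/T_2)⁴ = (0.980)² × (1.70)⁴ = 0.9604 × 8.352 = 8.021.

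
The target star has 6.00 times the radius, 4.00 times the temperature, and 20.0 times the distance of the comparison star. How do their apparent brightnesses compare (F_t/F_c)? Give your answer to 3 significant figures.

L_t/L_c = (R_t/R_c)²(T_t/T_c)⁴ = (6.00)² × (4.00)⁴ = 9216.
F_t/F_c = (L_t/L_c)/(d_t/d_c)² = 9216 / (20.0)² = 23.04.

23.0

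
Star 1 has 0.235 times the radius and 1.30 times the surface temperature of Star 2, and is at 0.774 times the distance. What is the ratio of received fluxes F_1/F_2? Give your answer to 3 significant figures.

0.263

L_1/L_2 = (R_1/R_2)²(T_1/T_2)⁴ = (0.235)² × (1.30)⁴ = 0.1577.
F_1/F_2 = (L_1/L_2)/(d_1/d_2)² = 0.1577 / (0.774)² = 0.2633.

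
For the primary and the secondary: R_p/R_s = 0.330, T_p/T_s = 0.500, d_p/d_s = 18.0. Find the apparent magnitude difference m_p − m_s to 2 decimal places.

11.69

L_p/L_s = (0.330)²(0.500)⁴ = 0.006806.
F_p/F_s = (L_p/L_s)/(d_p/d_s)² = 0.006806/324.0 = 2.101×10^-5.
m_p − m_s = −2.5 log₁₀(2.101×10^-5) = 11.69.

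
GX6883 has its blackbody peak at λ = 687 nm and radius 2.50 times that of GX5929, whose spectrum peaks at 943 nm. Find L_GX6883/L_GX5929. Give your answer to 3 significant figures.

22.2

Wien's law gives T ∝ 1/λ_max, so T_GX6883/T_GX5929 = λ_GX5929/λ_GX6883 = 943/687 = 1.373.
Then L ∝ R²T⁴ gives L_GX6883/L_GX5929 = (2.50)² × (1.373)⁴ = 6.250 × 3.550 = 22.19.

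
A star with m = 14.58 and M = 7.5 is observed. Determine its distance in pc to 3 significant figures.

m − M = 5 log₁₀(d/10 pc)
14.58 − (7.5) = 7.08 = 5 log₁₀(d/10)
d = 10 × 10^(7.08/5) = 10 × 10^1.416 = 260.6 pc.

261 pc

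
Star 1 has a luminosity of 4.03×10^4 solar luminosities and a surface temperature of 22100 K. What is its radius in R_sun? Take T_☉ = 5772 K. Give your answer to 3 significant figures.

R/R_☉ = √(L/L_☉) / (T/T_☉)² = √(4.03×10^4) / (3.829)²
       = 200.7 / 14.66 = 13.69.

13.7 R_sun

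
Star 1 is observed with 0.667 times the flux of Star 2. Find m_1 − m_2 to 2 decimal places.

m_1 − m_2 = −2.5 log₁₀(F_1/F_2) = −2.5 log₁₀(0.667) = −2.5 × (-0.176) = 0.440.

0.44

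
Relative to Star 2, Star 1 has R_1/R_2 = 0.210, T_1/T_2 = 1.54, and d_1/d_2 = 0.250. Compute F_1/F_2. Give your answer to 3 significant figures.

L_1/L_2 = (R_1/R_2)²(T_1/T_2)⁴ = (0.210)² × (1.54)⁴ = 0.2480.
F_1/F_2 = (L_1/L_2)/(d_1/d_2)² = 0.2480 / (0.250)² = 3.969.

3.97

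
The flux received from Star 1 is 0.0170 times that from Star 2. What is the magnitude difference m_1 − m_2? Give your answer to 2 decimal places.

4.42

m_1 − m_2 = −2.5 log₁₀(F_1/F_2) = −2.5 log₁₀(0.0170) = −2.5 × (-1.770) = 4.424.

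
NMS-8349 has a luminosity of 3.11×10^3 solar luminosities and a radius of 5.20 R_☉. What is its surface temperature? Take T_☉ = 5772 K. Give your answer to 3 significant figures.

1.89×10^4 K

T/T_☉ = (L/L_☉)^(1/4) / (R/R_☉)^(1/2)
T = 5772 × (3.11×10^3)^(1/4) / √(5.20) = 5772 × 7.468 / 2.280 = 1.890×10^4 K.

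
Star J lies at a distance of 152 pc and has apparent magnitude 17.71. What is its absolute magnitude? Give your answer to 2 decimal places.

M = m − 5 log₁₀(d/10 pc) = 17.71 − 5 log₁₀(152/10)
  = 17.71 − 5 × 1.182 = 17.71 − 5.91 = 11.80.

11.80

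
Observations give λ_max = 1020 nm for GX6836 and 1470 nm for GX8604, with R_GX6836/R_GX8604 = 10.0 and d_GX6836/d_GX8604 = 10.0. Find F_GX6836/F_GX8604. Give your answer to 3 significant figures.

4.31

Wien's law: T_GX6836/T_GX8604 = λ_GX8604/λ_GX6836 = 1470/1020 = 1.441.
L_GX6836/L_GX8604 = (R_GX6836/R_GX8604)²(T_GX6836/T_GX8604)⁴ = (10.0)²(1.441)⁴ = 431.4.
F_GX6836/F_GX8604 = (L_GX6836/L_GX8604)/(d_GX6836/d_GX8604)² = 431.4/(10.0)² = 4.314.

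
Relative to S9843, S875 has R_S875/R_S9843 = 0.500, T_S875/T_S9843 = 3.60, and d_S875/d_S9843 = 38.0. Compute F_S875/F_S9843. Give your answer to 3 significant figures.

0.0291

L_S875/L_S9843 = (R_S875/R_S9843)²(T_S875/T_S9843)⁴ = (0.500)² × (3.60)⁴ = 41.99.
F_S875/F_S9843 = (L_S875/L_S9843)/(d_S875/d_S9843)² = 41.99 / (38.0)² = 0.02908.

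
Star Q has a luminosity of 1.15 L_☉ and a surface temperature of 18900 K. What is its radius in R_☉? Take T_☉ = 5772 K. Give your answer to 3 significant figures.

0.100 R_☉

R/R_☉ = √(L/L_☉) / (T/T_☉)² = √(1.15) / (3.274)²
       = 1.072 / 10.72 = 0.1000.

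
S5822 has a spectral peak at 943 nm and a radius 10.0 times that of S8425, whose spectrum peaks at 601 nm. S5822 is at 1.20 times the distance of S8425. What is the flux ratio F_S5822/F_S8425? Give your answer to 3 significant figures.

11.5

Wien's law: T_S5822/T_S8425 = λ_S8425/λ_S5822 = 601/943 = 0.6373.
L_S5822/L_S8425 = (R_S5822/R_S8425)²(T_S5822/T_S8425)⁴ = (10.0)²(0.6373)⁴ = 16.50.
F_S5822/F_S8425 = (L_S5822/L_S8425)/(d_S5822/d_S8425)² = 16.50/(1.20)² = 11.46.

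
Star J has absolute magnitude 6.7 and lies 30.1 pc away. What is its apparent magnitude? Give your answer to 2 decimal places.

m = M + 5 log₁₀(d/10 pc) = 6.7 + 5 log₁₀(30.1/10)
  = 6.7 + 5 × 0.479 = 6.7 + 2.39 = 9.09.

9.09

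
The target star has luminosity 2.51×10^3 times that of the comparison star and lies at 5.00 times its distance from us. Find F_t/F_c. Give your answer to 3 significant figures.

F = L/(4πd²), so F_t/F_c = (L_t/L_c) / (d_t/d_c)²
= 2.51×10^3 / (5.00)² = 2.51×10^3 / 25.00 = 100.4.

100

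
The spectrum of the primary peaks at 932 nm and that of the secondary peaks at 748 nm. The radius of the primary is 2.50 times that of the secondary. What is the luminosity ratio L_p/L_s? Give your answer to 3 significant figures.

2.59

Wien's law gives T ∝ 1/λ_max, so T_p/T_s = λ_s/λ_p = 748/932 = 0.8026.
Then L ∝ R²T⁴ gives L_p/L_s = (2.50)² × (0.8026)⁴ = 6.250 × 0.4149 = 2.593.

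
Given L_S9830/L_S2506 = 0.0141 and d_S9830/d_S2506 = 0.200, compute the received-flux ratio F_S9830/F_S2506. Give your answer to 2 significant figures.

F = L/(4πd²), so F_S9830/F_S2506 = (L_S9830/L_S2506) / (d_S9830/d_S2506)²
= 0.0141 / (0.200)² = 0.0141 / 0.04000 = 0.3525.

0.35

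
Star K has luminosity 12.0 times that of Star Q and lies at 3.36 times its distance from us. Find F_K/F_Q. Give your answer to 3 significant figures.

1.06

F = L/(4πd²), so F_K/F_Q = (L_K/L_Q) / (d_K/d_Q)²
= 12.0 / (3.36)² = 12.0 / 11.29 = 1.063.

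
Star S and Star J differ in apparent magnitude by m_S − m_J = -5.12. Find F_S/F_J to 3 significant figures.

112

F_S/F_J = 10^(−(m_S − m_J)/2.5) = 10^(5.12/2.5) = 10^2.048 = 111.7.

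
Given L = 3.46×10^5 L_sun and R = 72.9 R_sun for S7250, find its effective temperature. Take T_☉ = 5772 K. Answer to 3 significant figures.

1.64×10^4 K

T/T_☉ = (L/L_☉)^(1/4) / (R/R_☉)^(1/2)
T = 5772 × (3.46×10^5)^(1/4) / √(72.9) = 5772 × 24.25 / 8.538 = 1.640×10^4 K.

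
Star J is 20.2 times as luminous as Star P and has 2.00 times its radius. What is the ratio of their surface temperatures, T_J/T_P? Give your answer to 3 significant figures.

1.50

L ∝ R²T⁴ gives T ∝ (L/R²)^(1/4), so
T_J/T_P = (20.2 / 2.00²)^(1/4) = (5.050)^(1/4) = 1.499.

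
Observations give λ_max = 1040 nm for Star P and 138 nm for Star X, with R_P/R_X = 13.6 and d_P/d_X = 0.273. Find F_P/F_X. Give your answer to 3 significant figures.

Wien's law: T_P/T_X = λ_X/λ_P = 138/1040 = 0.1327.
L_P/L_X = (R_P/R_X)²(T_P/T_X)⁴ = (13.6)²(0.1327)⁴ = 0.05734.
F_P/F_X = (L_P/L_X)/(d_P/d_X)² = 0.05734/(0.273)² = 0.7694.

0.769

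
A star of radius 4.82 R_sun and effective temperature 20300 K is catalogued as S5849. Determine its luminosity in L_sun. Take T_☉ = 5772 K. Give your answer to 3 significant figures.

3.55×10^3 L_sun

L/L_☉ = (R/R_☉)² (T/T_☉)⁴ = (4.82)² × (20300/5772)⁴
       = 23.23 × (3.517)⁴ = 23.23 × 153.0 = 3554.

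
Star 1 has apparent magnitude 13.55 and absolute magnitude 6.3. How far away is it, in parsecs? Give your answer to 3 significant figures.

282 pc

m − M = 5 log₁₀(d/10 pc)
13.55 − (6.3) = 7.25 = 5 log₁₀(d/10)
d = 10 × 10^(7.25/5) = 10 × 10^1.450 = 281.8 pc.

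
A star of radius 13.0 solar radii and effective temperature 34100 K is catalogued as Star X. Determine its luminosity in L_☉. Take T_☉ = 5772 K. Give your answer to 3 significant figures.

L/L_☉ = (R/R_☉)² (T/T_☉)⁴ = (13.0)² × (34100/5772)⁴
       = 169.0 × (5.908)⁴ = 169.0 × 1218 = 2.059×10^5.

2.06×10^5 L_☉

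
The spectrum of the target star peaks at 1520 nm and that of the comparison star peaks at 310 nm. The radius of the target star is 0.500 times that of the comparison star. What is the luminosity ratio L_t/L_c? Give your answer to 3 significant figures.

4.33×10^-4

Wien's law gives T ∝ 1/λ_max, so T_t/T_c = λ_c/λ_t = 310/1520 = 0.2039.
Then L ∝ R²T⁴ gives L_t/L_c = (0.500)² × (0.2039)⁴ = 0.2500 × 0.001730 = 4.325×10^-4.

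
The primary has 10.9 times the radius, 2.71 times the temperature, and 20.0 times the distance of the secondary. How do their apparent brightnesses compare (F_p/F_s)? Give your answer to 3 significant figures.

L_p/L_s = (R_p/R_s)²(T_p/T_s)⁴ = (10.9)² × (2.71)⁴ = 6408.
F_p/F_s = (L_p/L_s)/(d_p/d_s)² = 6408 / (20.0)² = 16.02.

16.0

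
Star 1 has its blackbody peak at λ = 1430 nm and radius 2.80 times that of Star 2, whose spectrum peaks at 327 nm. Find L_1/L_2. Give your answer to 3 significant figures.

0.0214

Wien's law gives T ∝ 1/λ_max, so T_1/T_2 = λ_2/λ_1 = 327/1430 = 0.2287.
Then L ∝ R²T⁴ gives L_1/L_2 = (2.80)² × (0.2287)⁴ = 7.840 × 0.002734 = 0.02144.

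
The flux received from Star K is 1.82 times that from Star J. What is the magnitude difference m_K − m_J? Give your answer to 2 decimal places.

m_K − m_J = −2.5 log₁₀(F_K/F_J) = −2.5 log₁₀(1.82) = −2.5 × (0.260) = -0.650.

-0.65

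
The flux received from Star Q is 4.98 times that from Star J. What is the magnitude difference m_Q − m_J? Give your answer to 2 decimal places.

m_Q − m_J = −2.5 log₁₀(F_Q/F_J) = −2.5 log₁₀(4.98) = −2.5 × (0.697) = -1.743.

-1.74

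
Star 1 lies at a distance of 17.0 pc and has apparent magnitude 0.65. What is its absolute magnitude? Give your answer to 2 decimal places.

M = m − 5 log₁₀(d/10 pc) = 0.65 − 5 log₁₀(17.0/10)
  = 0.65 − 5 × 0.230 = 0.65 − 1.15 = -0.50.

-0.50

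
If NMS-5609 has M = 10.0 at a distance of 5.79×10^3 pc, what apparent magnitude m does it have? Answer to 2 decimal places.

m = M + 5 log₁₀(d/10 pc) = 10.0 + 5 log₁₀(5.79×10^3/10)
  = 10.0 + 5 × 2.763 = 10.0 + 13.81 = 23.81.

23.81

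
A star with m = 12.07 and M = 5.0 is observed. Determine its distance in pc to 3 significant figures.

m − M = 5 log₁₀(d/10 pc)
12.07 − (5.0) = 7.07 = 5 log₁₀(d/10)
d = 10 × 10^(7.07/5) = 10 × 10^1.414 = 259.4 pc.

259 pc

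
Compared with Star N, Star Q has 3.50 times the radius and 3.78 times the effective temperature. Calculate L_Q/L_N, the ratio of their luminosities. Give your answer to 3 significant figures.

2.50×10^3

From the Stefan–Boltzmann law, L ∝ R²T⁴, so
L_Q/L_N = (R_Q/R_N)² (T_Q/T_N)⁴ = (3.50)² × (3.78)⁴ = 12.25 × 204.2 = 2501.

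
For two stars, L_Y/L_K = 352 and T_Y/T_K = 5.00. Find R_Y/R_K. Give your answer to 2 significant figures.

0.75

L ∝ R²T⁴ gives R ∝ √L / T², so
R_Y/R_K = √(352) / (5.00)² = 18.76 / 25.00 = 0.7505.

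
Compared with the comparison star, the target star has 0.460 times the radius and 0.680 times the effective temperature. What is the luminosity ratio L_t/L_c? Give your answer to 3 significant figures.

From the Stefan–Boltzmann law, L ∝ R²T⁴, so
L_t/L_c = (R_t/R_c)² (T_t/T_c)⁴ = (0.460)² × (0.680)⁴ = 0.2116 × 0.2138 = 0.04524.

0.0452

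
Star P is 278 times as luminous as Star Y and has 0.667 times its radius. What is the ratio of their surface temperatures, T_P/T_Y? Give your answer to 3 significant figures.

L ∝ R²T⁴ gives T ∝ (L/R²)^(1/4), so
T_P/T_Y = (278 / 0.667²)^(1/4) = (624.9)^(1/4) = 5.000.

5.00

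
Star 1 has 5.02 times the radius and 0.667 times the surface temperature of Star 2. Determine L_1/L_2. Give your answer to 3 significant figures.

From the Stefan–Boltzmann law, L ∝ R²T⁴, so
L_1/L_2 = (R_1/R_2)² (T_1/T_2)⁴ = (5.02)² × (0.667)⁴ = 25.20 × 0.1979 = 4.988.

4.99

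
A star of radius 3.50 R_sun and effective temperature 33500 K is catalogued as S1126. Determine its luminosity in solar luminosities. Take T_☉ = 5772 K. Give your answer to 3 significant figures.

1.39×10^4 solar luminosities

L/L_☉ = (R/R_☉)² (T/T_☉)⁴ = (3.50)² × (33500/5772)⁴
       = 12.25 × (5.804)⁴ = 12.25 × 1135 = 1.390×10^4.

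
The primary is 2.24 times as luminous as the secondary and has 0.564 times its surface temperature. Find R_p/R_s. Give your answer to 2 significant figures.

4.7

L ∝ R²T⁴ gives R ∝ √L / T², so
R_p/R_s = √(2.24) / (0.564)² = 1.497 / 0.3181 = 4.705.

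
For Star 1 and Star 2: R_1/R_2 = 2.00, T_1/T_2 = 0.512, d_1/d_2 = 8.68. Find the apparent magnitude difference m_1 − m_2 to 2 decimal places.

6.09

L_1/L_2 = (2.00)²(0.512)⁴ = 0.2749.
F_1/F_2 = (L_1/L_2)/(d_1/d_2)² = 0.2749/75.34 = 0.003648.
m_1 − m_2 = −2.5 log₁₀(0.003648) = 6.09.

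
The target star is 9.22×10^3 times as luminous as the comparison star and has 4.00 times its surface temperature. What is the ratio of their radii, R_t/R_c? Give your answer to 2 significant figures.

L ∝ R²T⁴ gives R ∝ √L / T², so
R_t/R_c = √(9.22×10^3) / (4.00)² = 96.02 / 16.00 = 6.001.

6.0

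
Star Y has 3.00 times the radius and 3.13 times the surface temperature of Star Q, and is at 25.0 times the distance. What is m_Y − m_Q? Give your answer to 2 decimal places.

L_Y/L_Q = (3.00)²(3.13)⁴ = 863.8.
F_Y/F_Q = (L_Y/L_Q)/(d_Y/d_Q)² = 863.8/625.0 = 1.382.
m_Y − m_Q = −2.5 log₁₀(1.382) = -0.35.

-0.35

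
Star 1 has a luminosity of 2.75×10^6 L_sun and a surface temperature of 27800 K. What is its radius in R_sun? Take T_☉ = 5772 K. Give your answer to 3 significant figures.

R/R_☉ = √(L/L_☉) / (T/T_☉)² = √(2.75×10^6) / (4.816)²
       = 1658 / 23.20 = 71.49.

71.5 R_sun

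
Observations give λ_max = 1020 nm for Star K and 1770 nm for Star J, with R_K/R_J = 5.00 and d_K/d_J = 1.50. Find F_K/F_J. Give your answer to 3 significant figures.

101

Wien's law: T_K/T_J = λ_J/λ_K = 1770/1020 = 1.735.
L_K/L_J = (R_K/R_J)²(T_K/T_J)⁴ = (5.00)²(1.735)⁴ = 226.7.
F_K/F_J = (L_K/L_J)/(d_K/d_J)² = 226.7/(1.50)² = 100.8.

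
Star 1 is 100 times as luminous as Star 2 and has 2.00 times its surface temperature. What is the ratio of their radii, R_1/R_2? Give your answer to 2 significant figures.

2.5

L ∝ R²T⁴ gives R ∝ √L / T², so
R_1/R_2 = √(100) / (2.00)² = 10.00 / 4.000 = 2.500.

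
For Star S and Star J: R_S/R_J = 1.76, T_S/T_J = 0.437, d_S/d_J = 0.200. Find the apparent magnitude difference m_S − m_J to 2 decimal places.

-1.13

L_S/L_J = (1.76)²(0.437)⁴ = 0.1130.
F_S/F_J = (L_S/L_J)/(d_S/d_J)² = 0.1130/0.04000 = 2.824.
m_S − m_J = −2.5 log₁₀(2.824) = -1.13.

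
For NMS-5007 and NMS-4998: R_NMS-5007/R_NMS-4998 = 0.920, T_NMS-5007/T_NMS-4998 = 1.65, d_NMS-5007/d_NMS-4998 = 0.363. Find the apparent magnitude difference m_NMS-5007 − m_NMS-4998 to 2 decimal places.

-4.19

L_NMS-5007/L_NMS-4998 = (0.920)²(1.65)⁴ = 6.274.
F_NMS-5007/F_NMS-4998 = (L_NMS-5007/L_NMS-4998)/(d_NMS-5007/d_NMS-4998)² = 6.274/0.1318 = 47.61.
m_NMS-5007 − m_NMS-4998 = −2.5 log₁₀(47.61) = -4.19.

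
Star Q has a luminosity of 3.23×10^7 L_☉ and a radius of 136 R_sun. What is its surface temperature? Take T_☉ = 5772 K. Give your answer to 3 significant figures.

T/T_☉ = (L/L_☉)^(1/4) / (R/R_☉)^(1/2)
T = 5772 × (3.23×10^7)^(1/4) / √(136) = 5772 × 75.39 / 11.66 = 3.731×10^4 K.

3.73×10^4 K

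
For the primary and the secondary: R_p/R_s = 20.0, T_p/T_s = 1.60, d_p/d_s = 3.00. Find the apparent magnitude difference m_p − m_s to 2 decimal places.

-6.16

L_p/L_s = (20.0)²(1.60)⁴ = 2621.
F_p/F_s = (L_p/L_s)/(d_p/d_s)² = 2621/9.000 = 291.3.
m_p − m_s = −2.5 log₁₀(291.3) = -6.16.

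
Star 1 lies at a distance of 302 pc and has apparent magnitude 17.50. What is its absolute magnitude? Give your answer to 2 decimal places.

10.10

M = m − 5 log₁₀(d/10 pc) = 17.50 − 5 log₁₀(302/10)
  = 17.50 − 5 × 1.480 = 17.50 − 7.40 = 10.10.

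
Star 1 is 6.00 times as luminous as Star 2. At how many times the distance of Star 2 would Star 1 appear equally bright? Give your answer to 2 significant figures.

2.4

Equal flux requires L_1/d_1² = L_2/d_2², so d_1/d_2 = √(L_1/L_2)
= √(6.00) = 2.449.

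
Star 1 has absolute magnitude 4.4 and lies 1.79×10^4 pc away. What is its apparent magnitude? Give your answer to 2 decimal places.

20.66

m = M + 5 log₁₀(d/10 pc) = 4.4 + 5 log₁₀(1.79×10^4/10)
  = 4.4 + 5 × 3.253 = 4.4 + 16.26 = 20.66.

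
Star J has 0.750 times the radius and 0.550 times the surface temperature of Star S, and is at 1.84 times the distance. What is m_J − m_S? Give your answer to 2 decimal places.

4.55

L_J/L_S = (0.750)²(0.550)⁴ = 0.05147.
F_J/F_S = (L_J/L_S)/(d_J/d_S)² = 0.05147/3.386 = 0.01520.
m_J − m_S = −2.5 log₁₀(0.01520) = 4.55.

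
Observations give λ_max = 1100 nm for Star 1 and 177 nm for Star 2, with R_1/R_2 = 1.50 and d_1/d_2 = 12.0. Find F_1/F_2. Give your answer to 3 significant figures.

Wien's law: T_1/T_2 = λ_2/λ_1 = 177/1100 = 0.1609.
L_1/L_2 = (R_1/R_2)²(T_1/T_2)⁴ = (1.50)²(0.1609)⁴ = 0.001508.
F_1/F_2 = (L_1/L_2)/(d_1/d_2)² = 0.001508/(12.0)² = 1.047×10^-5.

1.05×10^-5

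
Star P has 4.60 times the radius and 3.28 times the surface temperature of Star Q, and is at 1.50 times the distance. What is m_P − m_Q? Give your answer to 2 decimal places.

L_P/L_Q = (4.60)²(3.28)⁴ = 2449.
F_P/F_Q = (L_P/L_Q)/(d_P/d_Q)² = 2449/2.250 = 1089.
m_P − m_Q = −2.5 log₁₀(1089) = -7.59.

-7.59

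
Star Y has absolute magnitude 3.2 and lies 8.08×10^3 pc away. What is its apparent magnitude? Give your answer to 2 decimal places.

m = M + 5 log₁₀(d/10 pc) = 3.2 + 5 log₁₀(8.08×10^3/10)
  = 3.2 + 5 × 2.907 = 3.2 + 14.54 = 17.74.

17.74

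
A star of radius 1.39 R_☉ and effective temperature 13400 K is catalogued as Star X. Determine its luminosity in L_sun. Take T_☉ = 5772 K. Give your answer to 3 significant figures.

56.1 L_sun

L/L_☉ = (R/R_☉)² (T/T_☉)⁴ = (1.39)² × (13400/5772)⁴
       = 1.932 × (2.322)⁴ = 1.932 × 29.05 = 56.12.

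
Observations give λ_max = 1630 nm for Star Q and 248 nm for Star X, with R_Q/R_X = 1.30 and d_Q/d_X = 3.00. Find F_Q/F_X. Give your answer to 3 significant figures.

Wien's law: T_Q/T_X = λ_X/λ_Q = 248/1630 = 0.1521.
L_Q/L_X = (R_Q/R_X)²(T_Q/T_X)⁴ = (1.30)²(0.1521)⁴ = 9.056×10^-4.
F_Q/F_X = (L_Q/L_X)/(d_Q/d_X)² = 9.056×10^-4/(3.00)² = 1.006×10^-4.

1.01×10^-4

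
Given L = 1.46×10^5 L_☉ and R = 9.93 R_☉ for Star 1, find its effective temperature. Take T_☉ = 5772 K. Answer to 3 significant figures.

T/T_☉ = (L/L_☉)^(1/4) / (R/R_☉)^(1/2)
T = 5772 × (1.46×10^5)^(1/4) / √(9.93) = 5772 × 19.55 / 3.151 = 3.580×10^4 K.

3.58×10^4 K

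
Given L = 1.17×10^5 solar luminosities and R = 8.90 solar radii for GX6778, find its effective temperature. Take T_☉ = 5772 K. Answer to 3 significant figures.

T/T_☉ = (L/L_☉)^(1/4) / (R/R_☉)^(1/2)
T = 5772 × (1.17×10^5)^(1/4) / √(8.90) = 5772 × 18.49 / 2.983 = 3.578×10^4 K.

3.58×10^4 K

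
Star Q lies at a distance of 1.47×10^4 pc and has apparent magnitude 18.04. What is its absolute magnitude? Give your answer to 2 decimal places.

M = m − 5 log₁₀(d/10 pc) = 18.04 − 5 log₁₀(1.47×10^4/10)
  = 18.04 − 5 × 3.167 = 18.04 − 15.84 = 2.20.

2.20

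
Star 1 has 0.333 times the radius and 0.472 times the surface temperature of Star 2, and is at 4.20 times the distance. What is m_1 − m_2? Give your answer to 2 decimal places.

8.76

L_1/L_2 = (0.333)²(0.472)⁴ = 0.005504.
F_1/F_2 = (L_1/L_2)/(d_1/d_2)² = 0.005504/17.64 = 3.120×10^-4.
m_1 − m_2 = −2.5 log₁₀(3.120×10^-4) = 8.76.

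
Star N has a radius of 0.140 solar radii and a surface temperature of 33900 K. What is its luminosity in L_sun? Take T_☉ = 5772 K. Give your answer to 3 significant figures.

L/L_☉ = (R/R_☉)² (T/T_☉)⁴ = (0.140)² × (33900/5772)⁴
       = 0.01960 × (5.873)⁴ = 0.01960 × 1190 = 23.32.

23.3 L_sun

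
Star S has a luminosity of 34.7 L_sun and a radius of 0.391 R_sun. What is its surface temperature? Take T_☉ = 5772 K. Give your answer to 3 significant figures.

2.24×10^4 K

T/T_☉ = (L/L_☉)^(1/4) / (R/R_☉)^(1/2)
T = 5772 × (34.7)^(1/4) / √(0.391) = 5772 × 2.427 / 0.6253 = 2.240×10^4 K.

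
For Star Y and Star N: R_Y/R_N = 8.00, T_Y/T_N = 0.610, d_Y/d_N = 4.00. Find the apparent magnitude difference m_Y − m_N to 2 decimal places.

L_Y/L_N = (8.00)²(0.610)⁴ = 8.861.
F_Y/F_N = (L_Y/L_N)/(d_Y/d_N)² = 8.861/16.00 = 0.5538.
m_Y − m_N = −2.5 log₁₀(0.5538) = 0.64.

0.64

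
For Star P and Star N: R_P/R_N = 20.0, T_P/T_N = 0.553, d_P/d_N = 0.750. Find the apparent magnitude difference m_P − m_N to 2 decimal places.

L_P/L_N = (20.0)²(0.553)⁴ = 37.41.
F_P/F_N = (L_P/L_N)/(d_P/d_N)² = 37.41/0.5625 = 66.50.
m_P − m_N = −2.5 log₁₀(66.50) = -4.56.

-4.56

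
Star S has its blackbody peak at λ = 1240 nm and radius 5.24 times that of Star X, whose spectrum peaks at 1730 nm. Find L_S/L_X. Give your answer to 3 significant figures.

Wien's law gives T ∝ 1/λ_max, so T_S/T_X = λ_X/λ_S = 1730/1240 = 1.395.
Then L ∝ R²T⁴ gives L_S/L_X = (5.24)² × (1.395)⁴ = 27.46 × 3.789 = 104.0.

104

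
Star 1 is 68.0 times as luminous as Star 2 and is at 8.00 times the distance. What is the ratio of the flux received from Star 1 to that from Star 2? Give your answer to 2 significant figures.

1.1

F = L/(4πd²), so F_1/F_2 = (L_1/L_2) / (d_1/d_2)²
= 68.0 / (8.00)² = 68.0 / 64.00 = 1.062.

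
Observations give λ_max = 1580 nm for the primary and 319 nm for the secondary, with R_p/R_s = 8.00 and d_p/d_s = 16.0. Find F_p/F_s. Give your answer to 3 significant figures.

Wien's law: T_p/T_s = λ_s/λ_p = 319/1580 = 0.2019.
L_p/L_s = (R_p/R_s)²(T_p/T_s)⁴ = (8.00)²(0.2019)⁴ = 0.1063.
F_p/F_s = (L_p/L_s)/(d_p/d_s)² = 0.1063/(16.0)² = 4.154×10^-4.

4.15×10^-4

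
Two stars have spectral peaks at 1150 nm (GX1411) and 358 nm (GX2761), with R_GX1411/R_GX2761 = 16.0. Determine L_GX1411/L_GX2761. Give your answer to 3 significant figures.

2.40

Wien's law gives T ∝ 1/λ_max, so T_GX1411/T_GX2761 = λ_GX2761/λ_GX1411 = 358/1150 = 0.3113.
Then L ∝ R²T⁴ gives L_GX1411/L_GX2761 = (16.0)² × (0.3113)⁴ = 256.0 × 0.009392 = 2.404.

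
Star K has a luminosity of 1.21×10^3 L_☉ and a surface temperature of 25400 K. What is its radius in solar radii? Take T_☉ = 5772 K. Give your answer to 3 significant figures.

1.80 solar radii

R/R_☉ = √(L/L_☉) / (T/T_☉)² = √(1.21×10^3) / (4.401)²
       = 34.79 / 19.36 = 1.796.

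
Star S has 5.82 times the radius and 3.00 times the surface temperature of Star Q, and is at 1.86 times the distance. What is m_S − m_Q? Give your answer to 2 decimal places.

L_S/L_Q = (5.82)²(3.00)⁴ = 2744.
F_S/F_Q = (L_S/L_Q)/(d_S/d_Q)² = 2744/3.460 = 793.1.
m_S − m_Q = −2.5 log₁₀(793.1) = -7.25.

-7.25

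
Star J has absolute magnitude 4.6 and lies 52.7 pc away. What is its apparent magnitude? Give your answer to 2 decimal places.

8.21

m = M + 5 log₁₀(d/10 pc) = 4.6 + 5 log₁₀(52.7/10)
  = 4.6 + 5 × 0.722 = 4.6 + 3.61 = 8.21.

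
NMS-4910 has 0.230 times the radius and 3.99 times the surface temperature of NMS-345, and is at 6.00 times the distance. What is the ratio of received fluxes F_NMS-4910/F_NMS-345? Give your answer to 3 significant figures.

0.372

L_NMS-4910/L_NMS-345 = (R_NMS-4910/R_NMS-345)²(T_NMS-4910/T_NMS-345)⁴ = (0.230)² × (3.99)⁴ = 13.41.
F_NMS-4910/F_NMS-345 = (L_NMS-4910/L_NMS-345)/(d_NMS-4910/d_NMS-345)² = 13.41 / (6.00)² = 0.3724.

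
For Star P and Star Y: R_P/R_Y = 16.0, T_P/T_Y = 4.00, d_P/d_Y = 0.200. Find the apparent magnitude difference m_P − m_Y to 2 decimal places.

-15.54

L_P/L_Y = (16.0)²(4.00)⁴ = 6.554×10^4.
F_P/F_Y = (L_P/L_Y)/(d_P/d_Y)² = 6.554×10^4/0.04000 = 1.638×10^6.
m_P − m_Y = −2.5 log₁₀(1.638×10^6) = -15.54.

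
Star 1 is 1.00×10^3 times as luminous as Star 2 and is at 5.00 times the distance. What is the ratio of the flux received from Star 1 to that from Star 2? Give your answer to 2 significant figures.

F = L/(4πd²), so F_1/F_2 = (L_1/L_2) / (d_1/d_2)²
= 1.00×10^3 / (5.00)² = 1.00×10^3 / 25.00 = 40.00.

40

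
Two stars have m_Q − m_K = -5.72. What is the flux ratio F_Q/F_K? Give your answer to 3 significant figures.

F_Q/F_K = 10^(−(m_Q − m_K)/2.5) = 10^(5.72/2.5) = 10^2.288 = 194.1.

194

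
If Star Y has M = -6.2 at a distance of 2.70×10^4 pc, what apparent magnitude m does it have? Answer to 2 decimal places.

m = M + 5 log₁₀(d/10 pc) = -6.2 + 5 log₁₀(2.70×10^4/10)
  = -6.2 + 5 × 3.431 = -6.2 + 17.16 = 10.96.

10.96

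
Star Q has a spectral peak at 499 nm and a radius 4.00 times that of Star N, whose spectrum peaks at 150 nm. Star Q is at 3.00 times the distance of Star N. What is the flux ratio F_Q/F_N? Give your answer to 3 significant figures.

Wien's law: T_Q/T_N = λ_N/λ_Q = 150/499 = 0.3006.
L_Q/L_N = (R_Q/R_N)²(T_Q/T_N)⁴ = (4.00)²(0.3006)⁴ = 0.1306.
F_Q/F_N = (L_Q/L_N)/(d_Q/d_N)² = 0.1306/(3.00)² = 0.01452.

0.0145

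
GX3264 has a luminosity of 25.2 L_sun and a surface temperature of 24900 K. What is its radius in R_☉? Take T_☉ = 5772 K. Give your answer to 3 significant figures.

0.270 R_☉

R/R_☉ = √(L/L_☉) / (T/T_☉)² = √(25.2) / (4.314)²
       = 5.020 / 18.61 = 0.2697.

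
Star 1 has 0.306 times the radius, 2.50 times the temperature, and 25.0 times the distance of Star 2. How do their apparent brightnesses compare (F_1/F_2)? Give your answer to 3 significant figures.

0.00585

L_1/L_2 = (R_1/R_2)²(T_1/T_2)⁴ = (0.306)² × (2.50)⁴ = 3.658.
F_1/F_2 = (L_1/L_2)/(d_1/d_2)² = 3.658 / (25.0)² = 0.005852.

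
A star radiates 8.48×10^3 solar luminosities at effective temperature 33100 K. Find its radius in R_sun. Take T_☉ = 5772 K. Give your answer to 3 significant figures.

R/R_☉ = √(L/L_☉) / (T/T_☉)² = √(8.48×10^3) / (5.735)²
       = 92.09 / 32.89 = 2.800.

2.80 R_sun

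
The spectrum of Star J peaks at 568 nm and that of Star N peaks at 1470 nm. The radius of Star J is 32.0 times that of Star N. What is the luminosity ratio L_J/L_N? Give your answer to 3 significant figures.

4.59×10^4

Wien's law gives T ∝ 1/λ_max, so T_J/T_N = λ_N/λ_J = 1470/568 = 2.588.
Then L ∝ R²T⁴ gives L_J/L_N = (32.0)² × (2.588)⁴ = 1024 × 44.86 = 4.594×10^4.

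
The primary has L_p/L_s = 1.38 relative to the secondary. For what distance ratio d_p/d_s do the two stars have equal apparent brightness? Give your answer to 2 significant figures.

Equal flux requires L_p/d_p² = L_s/d_s², so d_p/d_s = √(L_p/L_s)
= √(1.38) = 1.175.

1.2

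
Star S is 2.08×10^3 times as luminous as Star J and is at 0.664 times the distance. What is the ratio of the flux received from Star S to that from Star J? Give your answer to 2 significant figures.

F = L/(4πd²), so F_S/F_J = (L_S/L_J) / (d_S/d_J)²
= 2.08×10^3 / (0.664)² = 2.08×10^3 / 0.4409 = 4718.

4.7×10^3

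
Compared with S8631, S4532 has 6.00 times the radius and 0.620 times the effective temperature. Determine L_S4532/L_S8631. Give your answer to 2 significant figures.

5.3

From the Stefan–Boltzmann law, L ∝ R²T⁴, so
L_S4532/L_S8631 = (R_S4532/R_S8631)² (T_S4532/T_S8631)⁴ = (6.00)² × (0.620)⁴ = 36.00 × 0.1478 = 5.319.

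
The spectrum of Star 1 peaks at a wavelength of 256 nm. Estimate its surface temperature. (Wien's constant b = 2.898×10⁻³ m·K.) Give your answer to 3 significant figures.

1.13×10^4 K

T = b/λ_max = 2.898×10⁻³ / (256×10⁻⁹) = 1.132×10^4 K.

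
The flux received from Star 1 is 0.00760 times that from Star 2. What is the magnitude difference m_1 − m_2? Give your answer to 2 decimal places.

5.30

m_1 − m_2 = −2.5 log₁₀(F_1/F_2) = −2.5 log₁₀(0.00760) = −2.5 × (-2.119) = 5.298.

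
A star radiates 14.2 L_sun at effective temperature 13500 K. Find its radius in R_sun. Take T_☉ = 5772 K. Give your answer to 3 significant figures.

0.689 R_sun

R/R_☉ = √(L/L_☉) / (T/T_☉)² = √(14.2) / (2.339)²
       = 3.768 / 5.470 = 0.6889.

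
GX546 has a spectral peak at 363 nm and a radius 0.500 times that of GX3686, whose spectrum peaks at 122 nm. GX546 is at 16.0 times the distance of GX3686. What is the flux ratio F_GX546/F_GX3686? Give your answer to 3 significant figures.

1.25×10^-5

Wien's law: T_GX546/T_GX3686 = λ_GX3686/λ_GX546 = 122/363 = 0.3361.
L_GX546/L_GX3686 = (R_GX546/R_GX3686)²(T_GX546/T_GX3686)⁴ = (0.500)²(0.3361)⁴ = 0.003190.
F_GX546/F_GX3686 = (L_GX546/L_GX3686)/(d_GX546/d_GX3686)² = 0.003190/(16.0)² = 1.246×10^-5.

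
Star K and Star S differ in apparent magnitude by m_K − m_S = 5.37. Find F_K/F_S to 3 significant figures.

F_K/F_S = 10^(−(m_K − m_S)/2.5) = 10^(-5.37/2.5) = 10^-2.148 = 0.007112.

0.00711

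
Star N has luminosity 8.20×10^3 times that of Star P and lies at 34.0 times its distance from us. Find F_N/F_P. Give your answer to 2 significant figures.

F = L/(4πd²), so F_N/F_P = (L_N/L_P) / (d_N/d_P)²
= 8.20×10^3 / (34.0)² = 8.20×10^3 / 1156 = 7.093.

7.1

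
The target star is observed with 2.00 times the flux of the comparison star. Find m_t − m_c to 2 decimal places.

m_t − m_c = −2.5 log₁₀(F_t/F_c) = −2.5 log₁₀(2.00) = −2.5 × (0.301) = -0.753.

-0.75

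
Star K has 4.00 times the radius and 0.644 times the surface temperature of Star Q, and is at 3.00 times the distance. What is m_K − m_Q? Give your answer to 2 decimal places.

1.29

L_K/L_Q = (4.00)²(0.644)⁴ = 2.752.
F_K/F_Q = (L_K/L_Q)/(d_K/d_Q)² = 2.752/9.000 = 0.3058.
m_K − m_Q = −2.5 log₁₀(0.3058) = 1.29.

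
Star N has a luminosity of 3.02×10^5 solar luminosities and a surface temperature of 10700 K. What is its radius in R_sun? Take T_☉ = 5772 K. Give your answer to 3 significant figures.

R/R_☉ = √(L/L_☉) / (T/T_☉)² = √(3.02×10^5) / (1.854)²
       = 549.5 / 3.436 = 159.9.

160 R_sun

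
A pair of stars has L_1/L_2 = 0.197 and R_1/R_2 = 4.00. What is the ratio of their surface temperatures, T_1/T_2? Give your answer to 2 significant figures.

0.33

L ∝ R²T⁴ gives T ∝ (L/R²)^(1/4), so
T_1/T_2 = (0.197 / 4.00²)^(1/4) = (0.01231)^(1/4) = 0.3331.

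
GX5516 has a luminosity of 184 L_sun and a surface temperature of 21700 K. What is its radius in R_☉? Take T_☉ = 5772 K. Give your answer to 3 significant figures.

0.960 R_☉

R/R_☉ = √(L/L_☉) / (T/T_☉)² = √(184) / (3.760)²
       = 13.56 / 14.13 = 0.9597.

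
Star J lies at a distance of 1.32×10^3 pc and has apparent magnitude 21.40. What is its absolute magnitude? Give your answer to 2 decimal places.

M = m − 5 log₁₀(d/10 pc) = 21.40 − 5 log₁₀(1.32×10^3/10)
  = 21.40 − 5 × 2.121 = 21.40 − 10.60 = 10.80.

10.80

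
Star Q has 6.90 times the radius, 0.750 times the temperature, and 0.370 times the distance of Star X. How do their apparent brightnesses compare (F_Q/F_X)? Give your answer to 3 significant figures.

110

L_Q/L_X = (R_Q/R_X)²(T_Q/T_X)⁴ = (6.90)² × (0.750)⁴ = 15.06.
F_Q/F_X = (L_Q/L_X)/(d_Q/d_X)² = 15.06 / (0.370)² = 110.0.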